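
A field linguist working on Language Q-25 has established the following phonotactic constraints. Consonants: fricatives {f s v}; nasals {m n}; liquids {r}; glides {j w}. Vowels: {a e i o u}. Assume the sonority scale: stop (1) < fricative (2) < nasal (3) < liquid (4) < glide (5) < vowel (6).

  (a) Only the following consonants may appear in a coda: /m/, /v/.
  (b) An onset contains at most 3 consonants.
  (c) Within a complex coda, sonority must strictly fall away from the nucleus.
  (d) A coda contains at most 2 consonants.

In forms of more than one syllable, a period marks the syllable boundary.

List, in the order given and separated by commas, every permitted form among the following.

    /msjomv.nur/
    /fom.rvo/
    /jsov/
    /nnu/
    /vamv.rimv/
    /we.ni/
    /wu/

/fom.rvo/, /jsov/, /nnu/, /vamv.rimv/, /we.ni/, /wu/

/msjomv.nur/ — violates constraint (a): syllable 2 coda contains /r/, which is not a licensed coda consonant → not permitted
/fom.rvo/ — σ1 onset /f/, coda /m/ ok; σ2 onset /rv/ (2C), coda /∅/ ok → permitted
/jsov/ — σ1 onset /js/ (2C), coda /v/ ok → permitted
/nnu/ — σ1 onset /nn/ (2C), coda /∅/ ok → permitted
/vamv.rimv/ — σ1 onset /v/, coda /mv/ (3→2 falls) ok; σ2 onset /r/, coda /mv/ (3→2 falls) ok → permitted
/we.ni/ — σ1 onset /w/, coda /∅/ ok; σ2 onset /n/, coda /∅/ ok → permitted
/wu/ — σ1 onset /w/, coda /∅/ ok → permitted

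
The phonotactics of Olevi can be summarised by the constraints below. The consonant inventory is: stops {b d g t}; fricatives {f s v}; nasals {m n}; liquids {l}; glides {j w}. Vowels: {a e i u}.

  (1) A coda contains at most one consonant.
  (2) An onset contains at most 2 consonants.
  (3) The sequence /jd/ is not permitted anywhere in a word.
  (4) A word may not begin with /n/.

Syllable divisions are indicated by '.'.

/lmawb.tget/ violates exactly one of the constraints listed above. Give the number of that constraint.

1

/lmawb.tget/: syllable 1 coda /wb/ has 2 consonants (> 1).
This is a violation of constraint 1: "A coda contains at most one consonant."
The remaining constraints (2, 3, 4) are satisfied.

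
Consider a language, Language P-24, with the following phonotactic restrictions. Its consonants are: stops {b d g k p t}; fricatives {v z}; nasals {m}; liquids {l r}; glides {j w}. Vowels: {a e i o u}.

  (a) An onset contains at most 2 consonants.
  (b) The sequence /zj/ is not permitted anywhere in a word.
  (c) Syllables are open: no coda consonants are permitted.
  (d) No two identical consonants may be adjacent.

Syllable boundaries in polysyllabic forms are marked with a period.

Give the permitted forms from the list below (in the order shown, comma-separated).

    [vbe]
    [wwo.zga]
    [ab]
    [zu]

[vbe] — σ1 onset /vb/ (2C), coda /∅/ ok → permitted
[wwo.zga] — violates constraint (d): adjacent identical consonants /ww/ → not permitted
[ab] — violates constraint (c): syllable 1 coda /b/ has 1 consonant (> 0) → not permitted
[zu] — σ1 onset /z/, coda /∅/ ok → permitted

[vbe], [zu]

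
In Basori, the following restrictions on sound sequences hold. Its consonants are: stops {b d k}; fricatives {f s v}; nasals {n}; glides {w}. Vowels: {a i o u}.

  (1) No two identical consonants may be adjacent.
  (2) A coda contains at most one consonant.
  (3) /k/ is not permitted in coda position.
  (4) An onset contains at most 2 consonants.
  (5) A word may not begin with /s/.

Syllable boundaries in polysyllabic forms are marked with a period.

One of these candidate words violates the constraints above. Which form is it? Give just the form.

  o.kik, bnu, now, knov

o.kik

o.kik — violates constraint 3: syllable 2 coda contains /k/ → ill-formed
bnu — σ1 onset /bn/ (2C), coda /∅/ ok → well-formed
now — σ1 onset /n/, coda /w/ ok → well-formed
knov — σ1 onset /kn/ (2C), coda /v/ ok → well-formed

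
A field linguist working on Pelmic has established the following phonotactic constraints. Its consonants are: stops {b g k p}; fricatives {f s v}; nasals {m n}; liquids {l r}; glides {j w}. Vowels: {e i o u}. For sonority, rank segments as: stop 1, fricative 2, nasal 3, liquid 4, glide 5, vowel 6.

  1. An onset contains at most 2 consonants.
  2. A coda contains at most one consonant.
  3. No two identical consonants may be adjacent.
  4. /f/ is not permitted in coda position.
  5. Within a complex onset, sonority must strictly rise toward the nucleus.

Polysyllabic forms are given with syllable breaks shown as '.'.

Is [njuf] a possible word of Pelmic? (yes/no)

no

[njuf] — violates constraint 4: syllable 1 coda contains /f/ → illicit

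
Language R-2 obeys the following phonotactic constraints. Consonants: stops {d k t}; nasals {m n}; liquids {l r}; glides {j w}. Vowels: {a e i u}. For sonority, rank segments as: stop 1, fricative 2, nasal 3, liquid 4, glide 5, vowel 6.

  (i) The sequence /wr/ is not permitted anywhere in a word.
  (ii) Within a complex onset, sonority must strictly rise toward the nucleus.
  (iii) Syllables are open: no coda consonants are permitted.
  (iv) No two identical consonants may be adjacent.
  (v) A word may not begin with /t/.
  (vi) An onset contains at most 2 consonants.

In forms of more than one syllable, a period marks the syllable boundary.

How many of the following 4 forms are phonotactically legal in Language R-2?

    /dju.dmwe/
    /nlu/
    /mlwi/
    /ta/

/dju.dmwe/ — violates constraint (vi): syllable 2 onset /dmw/ has 3 consonants (> 2) → phonotactically illegal
/nlu/ — σ1 onset /nl/ (3→4 rises), coda /∅/ ok → phonotactically legal
/mlwi/ — violates constraint (vi): syllable 1 onset /mlw/ has 3 consonants (> 2) → phonotactically illegal
/ta/ — violates constraint (v): word begins with /t/ → phonotactically illegal
Phonotactically legal: /nlu/ → 1.

1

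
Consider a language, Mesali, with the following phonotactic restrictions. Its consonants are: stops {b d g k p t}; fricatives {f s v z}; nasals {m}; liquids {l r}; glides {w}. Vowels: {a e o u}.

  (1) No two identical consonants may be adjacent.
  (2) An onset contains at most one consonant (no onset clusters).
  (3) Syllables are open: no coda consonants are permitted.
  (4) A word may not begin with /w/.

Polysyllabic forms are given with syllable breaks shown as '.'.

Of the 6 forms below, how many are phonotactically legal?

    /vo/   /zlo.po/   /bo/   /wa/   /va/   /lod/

3

/vo/ — σ1 onset /v/, coda /∅/ ok → phonotactically legal
/zlo.po/ — violates constraint 2: syllable 1 onset /zl/ has 2 consonants (> 1) → phonotactically illegal
/bo/ — σ1 onset /b/, coda /∅/ ok → phonotactically legal
/wa/ — violates constraint 4: word begins with /w/ → phonotactically illegal
/va/ — σ1 onset /v/, coda /∅/ ok → phonotactically legal
/lod/ — violates constraint 3: syllable 1 coda /d/ has 1 consonant (> 0) → phonotactically illegal
Phonotactically legal: /vo/, /bo/, /va/ → 3.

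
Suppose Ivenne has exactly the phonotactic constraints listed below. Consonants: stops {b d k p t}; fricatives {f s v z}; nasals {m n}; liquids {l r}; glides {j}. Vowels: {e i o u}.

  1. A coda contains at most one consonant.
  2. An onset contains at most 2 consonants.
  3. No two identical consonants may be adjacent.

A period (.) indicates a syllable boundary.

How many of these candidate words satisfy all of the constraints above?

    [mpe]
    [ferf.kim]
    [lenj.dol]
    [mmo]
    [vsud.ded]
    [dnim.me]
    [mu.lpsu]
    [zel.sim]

[mpe] — σ1 onset /mp/ (2C), coda /∅/ ok → permitted
[ferf.kim] — violates constraint 1: syllable 1 coda /rf/ has 2 consonants (> 1) → not permitted
[lenj.dol] — violates constraint 1: syllable 1 coda /nj/ has 2 consonants (> 1) → not permitted
[mmo] — violates constraint 3: adjacent identical consonants /mm/ → not permitted
[vsud.ded] — violates constraint 3: adjacent identical consonants /dd/ → not permitted
[dnim.me] — violates constraint 3: adjacent identical consonants /mm/ → not permitted
[mu.lpsu] — violates constraint 2: syllable 2 onset /lps/ has 3 consonants (> 2) → not permitted
[zel.sim] — σ1 onset /z/, coda /l/ ok; σ2 onset /s/, coda /m/ ok → permitted
Permitted: [mpe], [zel.sim] → 2.

2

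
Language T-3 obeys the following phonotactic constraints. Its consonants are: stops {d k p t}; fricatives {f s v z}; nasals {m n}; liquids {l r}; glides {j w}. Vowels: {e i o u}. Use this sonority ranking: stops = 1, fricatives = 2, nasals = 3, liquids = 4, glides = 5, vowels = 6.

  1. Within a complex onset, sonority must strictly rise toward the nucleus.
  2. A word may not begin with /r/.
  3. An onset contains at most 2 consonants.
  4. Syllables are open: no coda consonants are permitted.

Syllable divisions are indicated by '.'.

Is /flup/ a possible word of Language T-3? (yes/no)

/flup/ — violates constraint 4: syllable 1 coda /p/ has 1 consonant (> 0) → not permitted

no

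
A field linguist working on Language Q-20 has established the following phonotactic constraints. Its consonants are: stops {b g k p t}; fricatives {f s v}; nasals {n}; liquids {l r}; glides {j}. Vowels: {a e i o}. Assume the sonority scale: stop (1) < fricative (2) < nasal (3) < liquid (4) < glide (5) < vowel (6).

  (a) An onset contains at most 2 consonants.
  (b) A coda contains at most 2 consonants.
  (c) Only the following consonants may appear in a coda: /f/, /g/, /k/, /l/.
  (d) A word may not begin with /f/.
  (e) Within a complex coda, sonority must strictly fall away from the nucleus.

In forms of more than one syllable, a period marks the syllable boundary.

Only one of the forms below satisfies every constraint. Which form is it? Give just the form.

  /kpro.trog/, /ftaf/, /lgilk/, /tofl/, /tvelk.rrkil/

/kpro.trog/ — violates constraint (a): syllable 1 onset /kpr/ has 3 consonants (> 2) → phonotactically illegal
/ftaf/ — violates constraint (d): word begins with /f/ → phonotactically illegal
/lgilk/ — σ1 onset /lg/ (2C), coda /lk/ (4→1 falls) ok → phonotactically legal
/tofl/ — violates constraint (e): syllable 1 coda /fl/: /f/ (fricative, 2) → /l/ (liquid, 4) does not fall → phonotactically illegal
/tvelk.rrkil/ — violates constraint (a): syllable 2 onset /rrk/ has 3 consonants (> 2) → phonotactically illegal

/lgilk/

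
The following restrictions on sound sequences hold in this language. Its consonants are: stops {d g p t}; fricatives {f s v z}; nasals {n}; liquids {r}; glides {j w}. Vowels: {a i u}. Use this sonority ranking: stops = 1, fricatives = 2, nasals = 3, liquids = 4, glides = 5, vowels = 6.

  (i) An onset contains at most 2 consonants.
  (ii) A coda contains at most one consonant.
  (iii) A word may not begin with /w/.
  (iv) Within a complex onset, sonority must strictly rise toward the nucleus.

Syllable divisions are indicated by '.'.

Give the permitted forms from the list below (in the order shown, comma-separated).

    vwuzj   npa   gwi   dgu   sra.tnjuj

vwuzj — violates constraint (ii): syllable 1 coda /zj/ has 2 consonants (> 1) → not permitted
npa — violates constraint (iv): syllable 1 onset /np/: /n/ (nasal, 3) → /p/ (stop, 1) does not rise → not permitted
gwi — σ1 onset /gw/ (1→5 rises), coda /∅/ ok → permitted
dgu — violates constraint (iv): syllable 1 onset /dg/: /d/ (stop, 1) → /g/ (stop, 1) does not rise → not permitted
sra.tnjuj — violates constraint (i): syllable 2 onset /tnj/ has 3 consonants (> 2) → not permitted

gwi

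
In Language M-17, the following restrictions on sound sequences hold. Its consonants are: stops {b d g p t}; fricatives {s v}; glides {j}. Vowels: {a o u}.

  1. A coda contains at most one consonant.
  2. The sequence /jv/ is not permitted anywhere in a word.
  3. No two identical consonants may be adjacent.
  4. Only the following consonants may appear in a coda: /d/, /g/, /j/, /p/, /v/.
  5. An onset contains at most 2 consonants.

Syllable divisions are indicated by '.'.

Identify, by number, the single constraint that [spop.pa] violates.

3

[spop.pa]: adjacent identical consonants /pp/.
This is a violation of constraint 3: "No two identical consonants may be adjacent."
The remaining constraints (1, 2, 4, 5) are satisfied.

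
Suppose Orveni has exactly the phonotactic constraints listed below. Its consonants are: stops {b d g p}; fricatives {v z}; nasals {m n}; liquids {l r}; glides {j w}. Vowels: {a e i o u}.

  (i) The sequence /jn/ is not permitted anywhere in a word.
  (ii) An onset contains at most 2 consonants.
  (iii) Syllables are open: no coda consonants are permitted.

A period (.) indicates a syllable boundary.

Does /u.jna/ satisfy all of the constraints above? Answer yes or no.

no

/u.jna/ — violates constraint (i): contains banned sequence /jn/ → illicit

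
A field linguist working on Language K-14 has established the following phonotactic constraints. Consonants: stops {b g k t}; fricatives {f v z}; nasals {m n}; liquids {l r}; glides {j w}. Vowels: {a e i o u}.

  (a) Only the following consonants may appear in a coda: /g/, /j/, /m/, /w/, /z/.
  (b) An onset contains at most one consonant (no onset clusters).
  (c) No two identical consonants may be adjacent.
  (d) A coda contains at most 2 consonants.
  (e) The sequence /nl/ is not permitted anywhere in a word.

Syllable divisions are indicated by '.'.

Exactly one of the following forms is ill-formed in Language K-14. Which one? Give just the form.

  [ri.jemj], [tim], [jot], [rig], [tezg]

[ri.jemj] — σ1 onset /r/, coda /∅/ ok; σ2 onset /j/, coda /mj/ (2C) ok → well-formed
[tim] — σ1 onset /t/, coda /m/ ok → well-formed
[jot] — violates constraint (a): syllable 1 coda contains /t/, which is not a licensed coda consonant → ill-formed
[rig] — σ1 onset /r/, coda /g/ ok → well-formed
[tezg] — σ1 onset /t/, coda /zg/ (2C) ok → well-formed

[jot]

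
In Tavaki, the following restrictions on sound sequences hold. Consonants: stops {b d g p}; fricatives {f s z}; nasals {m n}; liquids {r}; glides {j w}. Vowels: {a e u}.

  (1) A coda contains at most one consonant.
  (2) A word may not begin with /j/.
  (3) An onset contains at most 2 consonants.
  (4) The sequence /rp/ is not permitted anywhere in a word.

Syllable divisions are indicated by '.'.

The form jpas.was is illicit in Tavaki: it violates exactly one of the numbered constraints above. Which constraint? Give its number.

jpas.was: word begins with /j/.
This is a violation of constraint 2: "A word may not begin with /j/."
The remaining constraints (1, 3, 4) are satisfied.

2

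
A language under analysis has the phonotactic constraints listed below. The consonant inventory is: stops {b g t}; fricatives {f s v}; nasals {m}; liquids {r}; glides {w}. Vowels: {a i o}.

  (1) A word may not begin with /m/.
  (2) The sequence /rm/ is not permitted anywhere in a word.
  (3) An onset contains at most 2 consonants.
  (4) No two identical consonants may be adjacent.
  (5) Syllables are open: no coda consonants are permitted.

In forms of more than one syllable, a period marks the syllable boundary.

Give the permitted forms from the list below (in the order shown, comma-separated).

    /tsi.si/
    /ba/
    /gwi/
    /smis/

/tsi.si/, /ba/, /gwi/

/tsi.si/ — σ1 onset /ts/ (2C), coda /∅/ ok; σ2 onset /s/, coda /∅/ ok → permitted
/ba/ — σ1 onset /b/, coda /∅/ ok → permitted
/gwi/ — σ1 onset /gw/ (2C), coda /∅/ ok → permitted
/smis/ — violates constraint 5: syllable 1 coda /s/ has 1 consonant (> 0) → not permitted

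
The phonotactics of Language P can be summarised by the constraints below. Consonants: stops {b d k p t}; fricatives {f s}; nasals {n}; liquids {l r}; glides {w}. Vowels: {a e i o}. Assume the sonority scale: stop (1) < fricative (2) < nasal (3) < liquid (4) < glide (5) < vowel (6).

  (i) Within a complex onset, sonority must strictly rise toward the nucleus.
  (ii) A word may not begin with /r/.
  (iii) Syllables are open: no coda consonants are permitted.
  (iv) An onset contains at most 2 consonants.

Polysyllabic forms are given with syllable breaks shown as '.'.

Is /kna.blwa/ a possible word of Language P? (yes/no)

no

/kna.blwa/ — violates constraint (iv): syllable 2 onset /blw/ has 3 consonants (> 2) → phonotactically illegal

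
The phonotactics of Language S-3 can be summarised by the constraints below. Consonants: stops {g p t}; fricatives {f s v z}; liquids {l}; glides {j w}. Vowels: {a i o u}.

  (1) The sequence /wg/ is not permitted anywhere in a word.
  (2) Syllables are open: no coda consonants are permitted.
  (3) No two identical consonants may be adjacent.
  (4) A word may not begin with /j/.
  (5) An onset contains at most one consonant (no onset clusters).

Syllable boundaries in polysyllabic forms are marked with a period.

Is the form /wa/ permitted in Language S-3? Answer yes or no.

yes

/wa/ — σ1 onset /w/, coda /∅/ ok → permitted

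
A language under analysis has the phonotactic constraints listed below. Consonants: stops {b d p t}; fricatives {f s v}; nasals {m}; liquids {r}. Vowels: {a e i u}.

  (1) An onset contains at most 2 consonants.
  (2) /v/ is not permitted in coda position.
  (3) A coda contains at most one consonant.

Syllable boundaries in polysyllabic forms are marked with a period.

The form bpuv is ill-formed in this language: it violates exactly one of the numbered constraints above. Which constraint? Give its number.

2

bpuv: syllable 1 coda contains /v/.
This is a violation of constraint 2: "/v/ is not permitted in coda position."
The remaining constraints (1, 3) are satisfied.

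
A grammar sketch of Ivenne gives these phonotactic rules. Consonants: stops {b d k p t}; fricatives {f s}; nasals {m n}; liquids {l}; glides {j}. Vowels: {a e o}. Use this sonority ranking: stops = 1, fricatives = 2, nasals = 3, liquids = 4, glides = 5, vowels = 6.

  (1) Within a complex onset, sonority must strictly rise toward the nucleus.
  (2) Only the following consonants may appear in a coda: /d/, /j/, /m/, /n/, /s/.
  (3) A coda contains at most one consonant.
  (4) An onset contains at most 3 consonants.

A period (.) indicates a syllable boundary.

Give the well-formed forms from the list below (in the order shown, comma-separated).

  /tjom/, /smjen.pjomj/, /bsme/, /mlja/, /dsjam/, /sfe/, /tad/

/tjom/, /bsme/, /mlja/, /dsjam/, /tad/

/tjom/ — σ1 onset /tj/ (1→5 rises), coda /m/ ok → well-formed
/smjen.pjomj/ — violates constraint 3: syllable 2 coda /mj/ has 2 consonants (> 1) → ill-formed
/bsme/ — σ1 onset /bsm/ (1→2→3 rises), coda /∅/ ok → well-formed
/mlja/ — σ1 onset /mlj/ (3→4→5 rises), coda /∅/ ok → well-formed
/dsjam/ — σ1 onset /dsj/ (1→2→5 rises), coda /m/ ok → well-formed
/sfe/ — violates constraint 1: syllable 1 onset /sf/: /s/ (fricative, 2) → /f/ (fricative, 2) does not rise → ill-formed
/tad/ — σ1 onset /t/, coda /d/ ok → well-formed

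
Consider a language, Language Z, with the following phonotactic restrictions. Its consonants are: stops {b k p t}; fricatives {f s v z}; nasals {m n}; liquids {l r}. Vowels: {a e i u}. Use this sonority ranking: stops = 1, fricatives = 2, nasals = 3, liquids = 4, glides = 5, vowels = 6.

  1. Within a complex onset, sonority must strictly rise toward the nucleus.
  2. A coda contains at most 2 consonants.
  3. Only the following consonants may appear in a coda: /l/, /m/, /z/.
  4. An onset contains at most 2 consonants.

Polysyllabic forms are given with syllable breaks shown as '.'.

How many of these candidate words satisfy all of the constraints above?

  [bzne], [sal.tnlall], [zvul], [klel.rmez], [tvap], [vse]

[bzne] — violates constraint 4: syllable 1 onset /bzn/ has 3 consonants (> 2) → illicit
[sal.tnlall] — violates constraint 4: syllable 2 onset /tnl/ has 3 consonants (> 2) → illicit
[zvul] — violates constraint 1: syllable 1 onset /zv/: /z/ (fricative, 2) → /v/ (fricative, 2) does not rise → illicit
[klel.rmez] — violates constraint 1: syllable 2 onset /rm/: /r/ (liquid, 4) → /m/ (nasal, 3) does not rise → illicit
[tvap] — violates constraint 3: syllable 1 coda contains /p/, which is not a licensed coda consonant → illicit
[vse] — violates constraint 1: syllable 1 onset /vs/: /v/ (fricative, 2) → /s/ (fricative, 2) does not rise → illicit
No form is licit → 0.

0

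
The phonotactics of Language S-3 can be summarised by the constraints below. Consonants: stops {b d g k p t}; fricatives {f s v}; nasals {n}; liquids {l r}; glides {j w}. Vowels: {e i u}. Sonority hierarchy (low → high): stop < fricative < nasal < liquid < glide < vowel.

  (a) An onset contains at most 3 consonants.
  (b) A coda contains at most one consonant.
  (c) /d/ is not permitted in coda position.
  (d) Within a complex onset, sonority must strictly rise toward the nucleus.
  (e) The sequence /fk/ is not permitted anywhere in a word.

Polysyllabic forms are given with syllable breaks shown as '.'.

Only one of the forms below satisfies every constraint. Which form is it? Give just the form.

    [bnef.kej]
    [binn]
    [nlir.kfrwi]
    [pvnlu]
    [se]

[se]

[bnef.kej] — violates constraint (e): contains banned sequence /fk/ → phonotactically illegal
[binn] — violates constraint (b): syllable 1 coda /nn/ has 2 consonants (> 1) → phonotactically illegal
[nlir.kfrwi] — violates constraint (a): syllable 2 onset /kfrw/ has 4 consonants (> 3) → phonotactically illegal
[pvnlu] — violates constraint (a): syllable 1 onset /pvnl/ has 4 consonants (> 3) → phonotactically illegal
[se] — σ1 onset /s/, coda /∅/ ok → phonotactically legal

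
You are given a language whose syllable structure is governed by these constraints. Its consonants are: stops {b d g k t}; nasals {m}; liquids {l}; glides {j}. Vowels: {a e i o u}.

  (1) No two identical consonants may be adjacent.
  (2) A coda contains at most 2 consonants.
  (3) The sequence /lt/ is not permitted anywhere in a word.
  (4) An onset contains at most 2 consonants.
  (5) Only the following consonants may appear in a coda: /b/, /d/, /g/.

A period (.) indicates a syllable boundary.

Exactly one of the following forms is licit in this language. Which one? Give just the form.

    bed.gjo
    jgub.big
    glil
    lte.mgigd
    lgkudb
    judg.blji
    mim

bed.gjo — σ1 onset /b/, coda /d/ ok; σ2 onset /gj/ (2C), coda /∅/ ok → licit
jgub.big — violates constraint 1: adjacent identical consonants /bb/ → illicit
glil — violates constraint 5: syllable 1 coda contains /l/, which is not a licensed coda consonant → illicit
lte.mgigd — violates constraint 3: contains banned sequence /lt/ → illicit
lgkudb — violates constraint 4: syllable 1 onset /lgk/ has 3 consonants (> 2) → illicit
judg.blji — violates constraint 4: syllable 2 onset /blj/ has 3 consonants (> 2) → illicit
mim — violates constraint 5: syllable 1 coda contains /m/, which is not a licensed coda consonant → illicit

bed.gjo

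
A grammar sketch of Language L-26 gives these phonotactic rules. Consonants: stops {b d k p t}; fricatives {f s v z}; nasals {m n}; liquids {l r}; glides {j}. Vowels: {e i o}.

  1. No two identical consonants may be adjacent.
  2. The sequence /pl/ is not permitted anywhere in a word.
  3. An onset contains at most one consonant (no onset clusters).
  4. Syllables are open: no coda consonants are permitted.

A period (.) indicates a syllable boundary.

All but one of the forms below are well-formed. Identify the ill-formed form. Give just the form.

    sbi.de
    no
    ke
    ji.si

sbi.de — violates constraint 3: syllable 1 onset /sb/ has 2 consonants (> 1) → ill-formed
no — σ1 onset /n/, coda /∅/ ok → well-formed
ke — σ1 onset /k/, coda /∅/ ok → well-formed
ji.si — σ1 onset /j/, coda /∅/ ok; σ2 onset /s/, coda /∅/ ok → well-formed

sbi.de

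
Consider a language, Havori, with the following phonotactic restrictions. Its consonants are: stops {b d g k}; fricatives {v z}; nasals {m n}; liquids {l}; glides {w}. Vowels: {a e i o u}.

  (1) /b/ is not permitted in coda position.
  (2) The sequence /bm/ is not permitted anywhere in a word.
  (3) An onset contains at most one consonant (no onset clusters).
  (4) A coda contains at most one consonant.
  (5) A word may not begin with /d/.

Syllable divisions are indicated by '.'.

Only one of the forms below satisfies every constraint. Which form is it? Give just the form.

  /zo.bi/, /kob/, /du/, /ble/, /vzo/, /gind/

/zo.bi/ — σ1 onset /z/, coda /∅/ ok; σ2 onset /b/, coda /∅/ ok → well-formed
/kob/ — violates constraint 1: syllable 1 coda contains /b/ → ill-formed
/du/ — violates constraint 5: word begins with /d/ → ill-formed
/ble/ — violates constraint 3: syllable 1 onset /bl/ has 2 consonants (> 1) → ill-formed
/vzo/ — violates constraint 3: syllable 1 onset /vz/ has 2 consonants (> 1) → ill-formed
/gind/ — violates constraint 4: syllable 1 coda /nd/ has 2 consonants (> 1) → ill-formed

/zo.bi/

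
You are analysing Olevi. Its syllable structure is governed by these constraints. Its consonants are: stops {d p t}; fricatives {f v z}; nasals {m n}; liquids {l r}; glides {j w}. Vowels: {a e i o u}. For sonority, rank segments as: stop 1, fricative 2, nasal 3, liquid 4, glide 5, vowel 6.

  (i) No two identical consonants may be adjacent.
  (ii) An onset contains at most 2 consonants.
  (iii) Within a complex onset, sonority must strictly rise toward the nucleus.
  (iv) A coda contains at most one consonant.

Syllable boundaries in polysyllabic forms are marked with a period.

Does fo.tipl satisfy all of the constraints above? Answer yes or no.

no

fo.tipl — violates constraint (iv): syllable 2 coda /pl/ has 2 consonants (> 1) → not permitted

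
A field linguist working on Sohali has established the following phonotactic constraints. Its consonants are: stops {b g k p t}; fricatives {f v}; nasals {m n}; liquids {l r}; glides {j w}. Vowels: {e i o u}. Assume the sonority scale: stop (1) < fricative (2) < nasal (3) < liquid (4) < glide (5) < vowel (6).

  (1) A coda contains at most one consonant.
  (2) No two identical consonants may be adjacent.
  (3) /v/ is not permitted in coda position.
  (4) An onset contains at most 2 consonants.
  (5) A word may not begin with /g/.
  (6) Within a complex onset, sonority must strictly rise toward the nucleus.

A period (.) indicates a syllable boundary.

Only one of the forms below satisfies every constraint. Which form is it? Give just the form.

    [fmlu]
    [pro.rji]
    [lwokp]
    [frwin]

[fmlu] — violates constraint 4: syllable 1 onset /fml/ has 3 consonants (> 2) → not permitted
[pro.rji] — σ1 onset /pr/ (1→4 rises), coda /∅/ ok; σ2 onset /rj/ (4→5 rises), coda /∅/ ok → permitted
[lwokp] — violates constraint 1: syllable 1 coda /kp/ has 2 consonants (> 1) → not permitted
[frwin] — violates constraint 4: syllable 1 onset /frw/ has 3 consonants (> 2) → not permitted

[pro.rji]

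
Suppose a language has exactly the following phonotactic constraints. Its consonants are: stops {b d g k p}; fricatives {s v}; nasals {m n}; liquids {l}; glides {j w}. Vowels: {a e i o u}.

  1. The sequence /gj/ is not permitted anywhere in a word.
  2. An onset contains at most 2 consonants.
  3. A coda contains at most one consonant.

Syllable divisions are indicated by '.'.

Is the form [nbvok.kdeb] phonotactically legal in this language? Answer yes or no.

[nbvok.kdeb] — violates constraint 2: syllable 1 onset /nbv/ has 3 consonants (> 2) → phonotactically illegal

no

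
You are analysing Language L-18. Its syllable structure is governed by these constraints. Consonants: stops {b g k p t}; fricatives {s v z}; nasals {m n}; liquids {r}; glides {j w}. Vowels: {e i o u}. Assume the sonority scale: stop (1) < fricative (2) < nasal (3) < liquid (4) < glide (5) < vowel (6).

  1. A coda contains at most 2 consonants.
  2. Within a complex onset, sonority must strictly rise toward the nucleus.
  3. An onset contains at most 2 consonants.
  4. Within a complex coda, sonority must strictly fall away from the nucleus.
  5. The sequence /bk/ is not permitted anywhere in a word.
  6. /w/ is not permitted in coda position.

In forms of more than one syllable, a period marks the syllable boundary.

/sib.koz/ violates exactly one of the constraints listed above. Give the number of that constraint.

/sib.koz/: contains banned sequence /bk/.
This is a violation of constraint 5: "The sequence /bk/ is not permitted anywhere in a word."
The remaining constraints (1, 2, 3, 4, 6) are satisfied.

5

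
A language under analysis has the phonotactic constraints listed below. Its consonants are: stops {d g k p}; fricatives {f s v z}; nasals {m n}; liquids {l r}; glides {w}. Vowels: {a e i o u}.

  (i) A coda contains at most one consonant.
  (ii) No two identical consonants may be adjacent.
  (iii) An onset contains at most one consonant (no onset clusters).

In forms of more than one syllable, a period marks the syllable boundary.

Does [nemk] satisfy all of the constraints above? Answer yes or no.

no

[nemk] — violates constraint (i): syllable 1 coda /mk/ has 2 consonants (> 1) → not permitted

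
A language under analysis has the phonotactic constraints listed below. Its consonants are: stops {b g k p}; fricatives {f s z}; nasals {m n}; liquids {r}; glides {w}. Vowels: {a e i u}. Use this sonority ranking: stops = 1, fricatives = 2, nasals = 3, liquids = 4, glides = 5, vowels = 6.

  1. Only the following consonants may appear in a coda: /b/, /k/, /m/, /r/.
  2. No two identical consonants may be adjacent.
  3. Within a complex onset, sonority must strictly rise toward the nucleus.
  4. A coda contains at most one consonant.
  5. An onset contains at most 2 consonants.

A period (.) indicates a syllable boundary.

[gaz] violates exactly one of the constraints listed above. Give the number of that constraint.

[gaz]: syllable 1 coda contains /z/, which is not a licensed coda consonant.
This is a violation of constraint 1: "Only the following consonants may appear in a coda: /b/, /k/, /m/, /r/."
The remaining constraints (2, 3, 4, 5) are satisfied.

1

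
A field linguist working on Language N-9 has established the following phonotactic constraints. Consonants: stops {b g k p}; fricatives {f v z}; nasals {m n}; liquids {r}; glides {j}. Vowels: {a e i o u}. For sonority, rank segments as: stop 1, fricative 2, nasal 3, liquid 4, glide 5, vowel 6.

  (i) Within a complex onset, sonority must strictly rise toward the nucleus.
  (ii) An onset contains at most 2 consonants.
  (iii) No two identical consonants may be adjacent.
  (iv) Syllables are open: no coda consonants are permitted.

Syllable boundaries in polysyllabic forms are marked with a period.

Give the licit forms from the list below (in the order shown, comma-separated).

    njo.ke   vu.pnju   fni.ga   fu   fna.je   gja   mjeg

njo.ke — σ1 onset /nj/ (3→5 rises), coda /∅/ ok; σ2 onset /k/, coda /∅/ ok → licit
vu.pnju — violates constraint (ii): syllable 2 onset /pnj/ has 3 consonants (> 2) → illicit
fni.ga — σ1 onset /fn/ (2→3 rises), coda /∅/ ok; σ2 onset /g/, coda /∅/ ok → licit
fu — σ1 onset /f/, coda /∅/ ok → licit
fna.je — σ1 onset /fn/ (2→3 rises), coda /∅/ ok; σ2 onset /j/, coda /∅/ ok → licit
gja — σ1 onset /gj/ (1→5 rises), coda /∅/ ok → licit
mjeg — violates constraint (iv): syllable 1 coda /g/ has 1 consonant (> 0) → illicit

njo.ke, fni.ga, fu, fna.je, gja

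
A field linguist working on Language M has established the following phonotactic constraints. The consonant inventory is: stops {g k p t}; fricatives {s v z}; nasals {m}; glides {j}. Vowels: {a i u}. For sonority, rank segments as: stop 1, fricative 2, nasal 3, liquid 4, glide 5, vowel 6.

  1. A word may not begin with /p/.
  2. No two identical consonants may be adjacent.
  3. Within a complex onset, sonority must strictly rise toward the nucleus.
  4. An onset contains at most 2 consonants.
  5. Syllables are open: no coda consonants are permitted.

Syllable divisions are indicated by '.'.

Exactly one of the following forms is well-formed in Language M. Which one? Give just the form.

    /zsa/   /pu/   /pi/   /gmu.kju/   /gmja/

/gmu.kju/

/zsa/ — violates constraint 3: syllable 1 onset /zs/: /z/ (fricative, 2) → /s/ (fricative, 2) does not rise → ill-formed
/pu/ — violates constraint 1: word begins with /p/ → ill-formed
/pi/ — violates constraint 1: word begins with /p/ → ill-formed
/gmu.kju/ — σ1 onset /gm/ (1→3 rises), coda /∅/ ok; σ2 onset /kj/ (1→5 rises), coda /∅/ ok → well-formed
/gmja/ — violates constraint 4: syllable 1 onset /gmj/ has 3 consonants (> 2) → ill-formed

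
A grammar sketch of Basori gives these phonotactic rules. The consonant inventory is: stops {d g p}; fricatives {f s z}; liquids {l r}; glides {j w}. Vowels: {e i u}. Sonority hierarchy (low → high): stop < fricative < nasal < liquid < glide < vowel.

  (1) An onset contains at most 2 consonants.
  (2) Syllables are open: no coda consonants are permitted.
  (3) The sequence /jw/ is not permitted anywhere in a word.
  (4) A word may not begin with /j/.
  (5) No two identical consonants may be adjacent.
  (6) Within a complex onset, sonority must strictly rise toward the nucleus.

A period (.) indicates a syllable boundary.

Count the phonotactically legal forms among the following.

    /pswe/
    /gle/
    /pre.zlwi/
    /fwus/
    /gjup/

1

/pswe/ — violates constraint 1: syllable 1 onset /psw/ has 3 consonants (> 2) → phonotactically illegal
/gle/ — σ1 onset /gl/ (1→4 rises), coda /∅/ ok → phonotactically legal
/pre.zlwi/ — violates constraint 1: syllable 2 onset /zlw/ has 3 consonants (> 2) → phonotactically illegal
/fwus/ — violates constraint 2: syllable 1 coda /s/ has 1 consonant (> 0) → phonotactically illegal
/gjup/ — violates constraint 2: syllable 1 coda /p/ has 1 consonant (> 0) → phonotactically illegal
Phonotactically legal: /gle/ → 1.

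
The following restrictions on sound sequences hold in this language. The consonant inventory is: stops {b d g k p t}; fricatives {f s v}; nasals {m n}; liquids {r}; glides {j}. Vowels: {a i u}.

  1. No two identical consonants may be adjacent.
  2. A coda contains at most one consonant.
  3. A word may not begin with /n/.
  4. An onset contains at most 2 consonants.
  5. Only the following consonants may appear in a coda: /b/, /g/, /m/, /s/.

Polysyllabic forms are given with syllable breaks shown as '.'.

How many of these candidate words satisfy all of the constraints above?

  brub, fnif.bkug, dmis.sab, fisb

brub — σ1 onset /br/ (2C), coda /b/ ok → licit
fnif.bkug — violates constraint 5: syllable 1 coda contains /f/, which is not a licensed coda consonant → illicit
dmis.sab — violates constraint 1: adjacent identical consonants /ss/ → illicit
fisb — violates constraint 2: syllable 1 coda /sb/ has 2 consonants (> 1) → illicit
Licit: brub → 1.

1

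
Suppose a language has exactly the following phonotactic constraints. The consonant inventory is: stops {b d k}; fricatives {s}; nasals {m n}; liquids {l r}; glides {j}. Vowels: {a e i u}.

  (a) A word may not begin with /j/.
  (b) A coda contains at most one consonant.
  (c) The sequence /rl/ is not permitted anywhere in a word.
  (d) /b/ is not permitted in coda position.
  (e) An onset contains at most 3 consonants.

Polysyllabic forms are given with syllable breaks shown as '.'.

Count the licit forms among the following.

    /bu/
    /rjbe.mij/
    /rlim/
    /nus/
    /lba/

4

/bu/ — σ1 onset /b/, coda /∅/ ok → licit
/rjbe.mij/ — σ1 onset /rjb/ (3C), coda /∅/ ok; σ2 onset /m/, coda /j/ ok → licit
/rlim/ — violates constraint (c): contains banned sequence /rl/ → illicit
/nus/ — σ1 onset /n/, coda /s/ ok → licit
/lba/ — σ1 onset /lb/ (2C), coda /∅/ ok → licit
Licit: /bu/, /rjbe.mij/, /nus/, /lba/ → 4.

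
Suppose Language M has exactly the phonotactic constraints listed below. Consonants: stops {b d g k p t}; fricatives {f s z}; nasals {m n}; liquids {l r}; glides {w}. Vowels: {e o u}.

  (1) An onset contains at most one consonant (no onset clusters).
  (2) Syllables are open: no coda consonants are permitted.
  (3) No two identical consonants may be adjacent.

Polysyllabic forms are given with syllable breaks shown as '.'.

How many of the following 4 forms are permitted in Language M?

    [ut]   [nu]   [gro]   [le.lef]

[ut] — violates constraint 2: syllable 1 coda /t/ has 1 consonant (> 0) → not permitted
[nu] — σ1 onset /n/, coda /∅/ ok → permitted
[gro] — violates constraint 1: syllable 1 onset /gr/ has 2 consonants (> 1) → not permitted
[le.lef] — violates constraint 2: syllable 2 coda /f/ has 1 consonant (> 0) → not permitted
Permitted: [nu] → 1.

1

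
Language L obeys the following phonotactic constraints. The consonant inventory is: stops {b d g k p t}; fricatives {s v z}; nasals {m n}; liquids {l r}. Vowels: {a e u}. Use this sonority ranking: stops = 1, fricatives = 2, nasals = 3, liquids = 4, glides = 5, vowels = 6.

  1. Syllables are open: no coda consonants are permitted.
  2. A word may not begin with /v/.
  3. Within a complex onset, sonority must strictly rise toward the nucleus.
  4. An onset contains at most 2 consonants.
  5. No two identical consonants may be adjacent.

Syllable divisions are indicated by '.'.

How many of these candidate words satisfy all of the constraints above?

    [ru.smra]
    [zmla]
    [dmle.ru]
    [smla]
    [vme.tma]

[ru.smra] — violates constraint 4: syllable 2 onset /smr/ has 3 consonants (> 2) → phonotactically illegal
[zmla] — violates constraint 4: syllable 1 onset /zml/ has 3 consonants (> 2) → phonotactically illegal
[dmle.ru] — violates constraint 4: syllable 1 onset /dml/ has 3 consonants (> 2) → phonotactically illegal
[smla] — violates constraint 4: syllable 1 onset /sml/ has 3 consonants (> 2) → phonotactically illegal
[vme.tma] — violates constraint 2: word begins with /v/ → phonotactically illegal
No form is phonotactically legal → 0.

0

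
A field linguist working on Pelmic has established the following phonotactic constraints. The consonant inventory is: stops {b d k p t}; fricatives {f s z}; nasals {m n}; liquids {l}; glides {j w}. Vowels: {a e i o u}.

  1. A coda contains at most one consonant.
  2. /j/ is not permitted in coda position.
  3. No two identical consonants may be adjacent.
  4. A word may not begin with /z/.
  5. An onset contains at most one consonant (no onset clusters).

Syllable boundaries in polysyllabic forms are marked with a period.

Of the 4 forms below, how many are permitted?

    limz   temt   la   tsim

1

limz — violates constraint 1: syllable 1 coda /mz/ has 2 consonants (> 1) → not permitted
temt — violates constraint 1: syllable 1 coda /mt/ has 2 consonants (> 1) → not permitted
la — σ1 onset /l/, coda /∅/ ok → permitted
tsim — violates constraint 5: syllable 1 onset /ts/ has 2 consonants (> 1) → not permitted
Permitted: la → 1.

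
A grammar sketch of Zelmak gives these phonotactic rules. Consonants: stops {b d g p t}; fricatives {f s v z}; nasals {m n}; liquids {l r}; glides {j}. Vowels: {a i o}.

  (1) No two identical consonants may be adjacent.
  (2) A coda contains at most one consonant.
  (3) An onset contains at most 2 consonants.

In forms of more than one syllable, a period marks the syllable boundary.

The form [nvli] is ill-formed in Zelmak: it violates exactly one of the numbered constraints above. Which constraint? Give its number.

3

[nvli]: syllable 1 onset /nvl/ has 3 consonants (> 2).
This is a violation of constraint 3: "An onset contains at most 2 consonants."
The remaining constraints (1, 2) are satisfied.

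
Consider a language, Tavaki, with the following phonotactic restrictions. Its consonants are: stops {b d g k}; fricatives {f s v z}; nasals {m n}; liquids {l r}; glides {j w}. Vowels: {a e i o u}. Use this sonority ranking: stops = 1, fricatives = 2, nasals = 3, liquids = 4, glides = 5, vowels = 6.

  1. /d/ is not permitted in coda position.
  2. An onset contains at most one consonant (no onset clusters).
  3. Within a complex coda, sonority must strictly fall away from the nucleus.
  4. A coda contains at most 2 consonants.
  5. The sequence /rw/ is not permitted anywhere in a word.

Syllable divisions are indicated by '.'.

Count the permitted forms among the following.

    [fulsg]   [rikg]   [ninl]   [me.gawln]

0

[fulsg] — violates constraint 4: syllable 1 coda /lsg/ has 3 consonants (> 2) → not permitted
[rikg] — violates constraint 3: syllable 1 coda /kg/: /k/ (stop, 1) → /g/ (stop, 1) does not fall → not permitted
[ninl] — violates constraint 3: syllable 1 coda /nl/: /n/ (nasal, 3) → /l/ (liquid, 4) does not fall → not permitted
[me.gawln] — violates constraint 4: syllable 2 coda /wln/ has 3 consonants (> 2) → not permitted
No form is permitted → 0.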